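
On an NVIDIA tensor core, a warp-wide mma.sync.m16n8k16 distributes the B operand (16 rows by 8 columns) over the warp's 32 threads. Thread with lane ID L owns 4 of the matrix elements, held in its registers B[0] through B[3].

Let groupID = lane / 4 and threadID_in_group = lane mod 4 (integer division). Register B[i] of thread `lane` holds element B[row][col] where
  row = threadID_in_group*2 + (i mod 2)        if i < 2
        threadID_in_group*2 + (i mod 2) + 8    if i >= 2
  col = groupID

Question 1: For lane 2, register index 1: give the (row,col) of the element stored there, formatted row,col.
5,0

lane 2->2/4=0, 2 mod 4=2
i=1  r:2·2+1+0->5  c:0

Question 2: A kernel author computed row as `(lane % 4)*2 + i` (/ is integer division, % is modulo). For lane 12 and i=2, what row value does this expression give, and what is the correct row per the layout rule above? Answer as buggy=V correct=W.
`(lane % 4)*2 + i`[12,2]->2
12: gid=3,tid=0
[2] (0*2+0+8,3) = (8,3)
row: 2 vs 8

buggy=2 correct=8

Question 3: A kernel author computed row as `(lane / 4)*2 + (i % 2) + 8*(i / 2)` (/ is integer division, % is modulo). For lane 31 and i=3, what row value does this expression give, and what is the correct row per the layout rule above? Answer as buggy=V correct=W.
buggy=23 correct=15

`(lane / 4)*2 + (i % 2) + 8*(i / 2)`[31,3]->23
31: g=7,t=3
[3] (3*2+1+8,7) = (15,7)
row: 23 vs 15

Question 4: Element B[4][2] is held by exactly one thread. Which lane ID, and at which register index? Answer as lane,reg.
c=2⇒gr=2  r=4⇒Rb=0,th=2,odd=0
L=2*4+2=10  i=0*2+0=0

10,0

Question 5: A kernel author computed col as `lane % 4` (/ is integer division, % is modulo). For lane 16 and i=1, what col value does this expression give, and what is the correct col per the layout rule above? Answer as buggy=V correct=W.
`lane % 4`[16,1]->0
lane 16->16/4=4, 16 mod 4=0
i=1  r:2·0+1+0->1  c:4
col: 0 vs 4

buggy=0 correct=4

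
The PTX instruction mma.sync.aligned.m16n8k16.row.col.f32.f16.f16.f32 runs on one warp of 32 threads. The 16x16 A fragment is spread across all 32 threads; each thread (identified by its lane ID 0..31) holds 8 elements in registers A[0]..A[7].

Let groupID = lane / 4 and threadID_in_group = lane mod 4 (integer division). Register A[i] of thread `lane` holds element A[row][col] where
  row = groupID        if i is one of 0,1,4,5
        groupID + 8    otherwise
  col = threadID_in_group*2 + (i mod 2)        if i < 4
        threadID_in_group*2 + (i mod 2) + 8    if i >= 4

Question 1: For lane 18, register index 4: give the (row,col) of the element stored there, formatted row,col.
18: gr=4,th=2
[4] (4+0,2*2+0+8) = (4,12)

4,12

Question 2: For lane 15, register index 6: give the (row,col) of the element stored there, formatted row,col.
11,14

15: G=3,T=3
[6] (3+8,3*2+0+8) = (11,14)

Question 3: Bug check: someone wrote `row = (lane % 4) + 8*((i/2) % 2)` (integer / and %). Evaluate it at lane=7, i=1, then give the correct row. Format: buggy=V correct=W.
`(lane % 4) + 8*((i/2) % 2)`[7,1]->3
7: g=1,t=3
[1] (1+0,3*2+1+0) = (1,7)
row: 3 vs 1

buggy=3 correct=1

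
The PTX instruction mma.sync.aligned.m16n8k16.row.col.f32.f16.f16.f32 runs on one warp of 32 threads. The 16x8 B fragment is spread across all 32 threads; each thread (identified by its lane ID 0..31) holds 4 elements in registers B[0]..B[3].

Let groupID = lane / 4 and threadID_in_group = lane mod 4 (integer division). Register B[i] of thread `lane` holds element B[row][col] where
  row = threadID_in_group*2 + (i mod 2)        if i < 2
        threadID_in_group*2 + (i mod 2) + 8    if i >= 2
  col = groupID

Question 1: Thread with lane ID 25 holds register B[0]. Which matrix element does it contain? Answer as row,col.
2,6

lane 25->25/4=6, 25 mod 4=1
i=0  r:2·1+0+0->2  c:6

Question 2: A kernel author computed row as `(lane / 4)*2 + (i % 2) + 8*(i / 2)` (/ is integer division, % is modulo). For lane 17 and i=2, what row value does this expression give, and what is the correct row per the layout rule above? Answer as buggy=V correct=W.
buggy=16 correct=10

`(lane / 4)*2 + (i % 2) + 8*(i / 2)`[17,2]->16
17: gid=4,tid=1
[2] (1*2+0+8,4) = (10,4)
row: 16 vs 10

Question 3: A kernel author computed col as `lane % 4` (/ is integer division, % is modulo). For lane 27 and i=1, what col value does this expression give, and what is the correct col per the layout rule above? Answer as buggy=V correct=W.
`lane % 4`[27,1]->3
lane 27->27/4=6, 27 mod 4=3
i=1  r:2·3+1+0->7  c:6
col: 3 vs 6

buggy=3 correct=6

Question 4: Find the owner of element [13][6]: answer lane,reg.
c=6⇒gr=6  r=13⇒Rb=1,th=2,odd=1
L=6*4+2=26  i=1*2+1=3

26,3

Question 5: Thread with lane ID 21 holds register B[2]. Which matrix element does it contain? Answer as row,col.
10,5

lane 21→21/4=5, 21 mod 4=1
i=2  r:2·1+0+8→10  c:5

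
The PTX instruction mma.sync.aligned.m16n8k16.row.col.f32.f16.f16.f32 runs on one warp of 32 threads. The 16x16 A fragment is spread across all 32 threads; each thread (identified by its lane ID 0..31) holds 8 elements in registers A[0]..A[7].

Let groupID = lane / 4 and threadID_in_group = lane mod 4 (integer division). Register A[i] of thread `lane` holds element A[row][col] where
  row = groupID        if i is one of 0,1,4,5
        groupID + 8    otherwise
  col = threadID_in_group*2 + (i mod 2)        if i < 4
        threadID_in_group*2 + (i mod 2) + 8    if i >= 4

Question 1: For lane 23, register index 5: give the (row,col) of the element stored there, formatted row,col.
lane 23->23/4=5, 23 mod 4=3
i=5  r:5+0->5  c:2·3+1+8->15

5,15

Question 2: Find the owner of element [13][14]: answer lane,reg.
r=13⇒gr=5,Rb=1  c=14⇒Cb=1,th=3,odd=0
L=5*4+3=23  i=1*4+1*2+0=6

23,6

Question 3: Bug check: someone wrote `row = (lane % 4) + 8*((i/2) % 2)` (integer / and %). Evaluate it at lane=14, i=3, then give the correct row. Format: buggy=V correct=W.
`(lane % 4) + 8*((i/2) % 2)`[14,3]->10
lane 14: gid=3 (14/4), tid=2 (14%4)
i=3: r=3+8=11, c=2*2+1+0=5
row: 10 vs 11

buggy=10 correct=11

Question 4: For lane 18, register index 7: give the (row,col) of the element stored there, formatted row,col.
12,13

L=18→G=18>>2=4, T=18&3=2
[7]→row 4+8=12  col 2·2+1+8=13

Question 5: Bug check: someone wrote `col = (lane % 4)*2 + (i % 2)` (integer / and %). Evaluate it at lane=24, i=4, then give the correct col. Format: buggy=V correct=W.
`(lane % 4)*2 + (i % 2)`[24,4]⇒0
lane 24⇒24/4=6, 24 mod 4=0
i=4  r:6+0⇒6  c:2·0+0+8⇒8
col: 0 vs 8

buggy=0 correct=8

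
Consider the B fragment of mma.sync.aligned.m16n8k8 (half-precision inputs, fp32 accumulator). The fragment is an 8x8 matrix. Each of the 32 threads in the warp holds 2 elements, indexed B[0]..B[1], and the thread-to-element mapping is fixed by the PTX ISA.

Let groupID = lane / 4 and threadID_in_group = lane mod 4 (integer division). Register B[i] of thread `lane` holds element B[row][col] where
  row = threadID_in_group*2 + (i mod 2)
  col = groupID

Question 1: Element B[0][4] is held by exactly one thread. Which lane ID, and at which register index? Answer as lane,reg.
c=4->g=4  r=0->t=0,b0=0
L=4*4+0=16  i=0=0

16,0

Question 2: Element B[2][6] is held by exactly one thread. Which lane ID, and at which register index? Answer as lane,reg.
c=6->g=6  r=2->t=1,b0=0
L=6*4+1=25  i=0=0

25,0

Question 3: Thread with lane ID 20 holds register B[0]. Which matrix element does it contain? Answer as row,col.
L=20->gid=20>>2=5, tid=20&3=0
[0]->row 0·2+0=0  col gid=5

0,5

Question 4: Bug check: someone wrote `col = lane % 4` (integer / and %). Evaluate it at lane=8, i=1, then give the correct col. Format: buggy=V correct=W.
buggy=0 correct=2

`lane % 4`[8,1]⇒0
L=8⇒gr=8>>2=2, th=8&3=0
[1]⇒row 0·2+1=1  col gr=2
col: 0 vs 2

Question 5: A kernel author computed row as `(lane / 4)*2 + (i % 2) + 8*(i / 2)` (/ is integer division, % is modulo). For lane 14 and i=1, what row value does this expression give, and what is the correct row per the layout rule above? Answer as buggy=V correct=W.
buggy=7 correct=5

`(lane / 4)*2 + (i % 2) + 8*(i / 2)`[14,1]→7
lane 14→14/4=3, 14 mod 4=2
i=1  r:2·2+1→5  c:3
row: 7 vs 5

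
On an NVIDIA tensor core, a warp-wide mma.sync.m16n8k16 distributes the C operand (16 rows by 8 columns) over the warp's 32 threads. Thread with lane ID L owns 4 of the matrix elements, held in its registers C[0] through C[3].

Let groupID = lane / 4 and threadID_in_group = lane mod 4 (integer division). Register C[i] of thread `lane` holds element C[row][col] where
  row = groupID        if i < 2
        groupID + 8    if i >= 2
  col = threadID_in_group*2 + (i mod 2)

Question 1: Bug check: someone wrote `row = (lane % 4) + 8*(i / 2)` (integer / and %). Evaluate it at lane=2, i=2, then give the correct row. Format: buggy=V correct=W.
`(lane % 4) + 8*(i / 2)`[2,2]->10
L=2->gid=2>>2=0, tid=2&3=2
[2]->row 0+8=8  col 2·2+0=4
row: 10 vs 8

buggy=10 correct=8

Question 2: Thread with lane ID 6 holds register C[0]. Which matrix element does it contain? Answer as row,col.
1,4

L=6=>grp=6>>2=1, tig=6&3=2
[0]=>row 1+0=1  col 2·2+0=4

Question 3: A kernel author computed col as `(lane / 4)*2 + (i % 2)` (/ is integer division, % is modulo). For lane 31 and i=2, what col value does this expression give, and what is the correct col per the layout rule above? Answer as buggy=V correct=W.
`(lane / 4)*2 + (i % 2)`[31,2]=>14
lane 31: grp=7 (31/4), tig=3 (31%4)
i=2: r=7+8=15, c=3*2+0=6
col: 14 vs 6

buggy=14 correct=6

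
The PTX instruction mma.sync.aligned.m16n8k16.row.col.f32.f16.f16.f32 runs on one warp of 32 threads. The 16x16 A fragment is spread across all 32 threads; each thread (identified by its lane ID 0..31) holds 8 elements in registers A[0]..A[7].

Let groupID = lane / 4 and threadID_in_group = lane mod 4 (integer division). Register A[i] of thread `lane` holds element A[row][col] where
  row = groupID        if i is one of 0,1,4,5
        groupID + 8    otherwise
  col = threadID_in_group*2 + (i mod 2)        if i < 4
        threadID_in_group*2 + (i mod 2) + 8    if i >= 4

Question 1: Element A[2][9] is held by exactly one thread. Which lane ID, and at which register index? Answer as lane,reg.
8,5

r=2⇒gr=2,Rb=0  c=9⇒Cb=1,th=0,odd=1
L=2*4+0=8  i=1*4+0*2+1=5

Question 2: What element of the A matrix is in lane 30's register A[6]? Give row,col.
lane 30->30/4=7, 30 mod 4=2
i=6  r:7+8->15  c:2·2+0+8->12

15,12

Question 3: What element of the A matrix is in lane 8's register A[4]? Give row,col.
2,8

lane 8->8/4=2, 8 mod 4=0
i=4  r:2+0->2  c:2·0+0+8->8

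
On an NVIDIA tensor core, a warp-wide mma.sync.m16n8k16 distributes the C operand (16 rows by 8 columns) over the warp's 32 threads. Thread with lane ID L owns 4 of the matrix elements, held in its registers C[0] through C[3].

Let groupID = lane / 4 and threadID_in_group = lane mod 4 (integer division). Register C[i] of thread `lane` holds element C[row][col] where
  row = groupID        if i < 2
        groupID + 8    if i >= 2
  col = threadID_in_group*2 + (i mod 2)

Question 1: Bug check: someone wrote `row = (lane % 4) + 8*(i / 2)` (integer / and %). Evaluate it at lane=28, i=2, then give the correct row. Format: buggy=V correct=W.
buggy=8 correct=15

`(lane % 4) + 8*(i / 2)`[28,2]=>8
lane 28=>28/4=7, 28 mod 4=0
i=2  r:7+8=>15  c:2·0+0=>0
row: 8 vs 15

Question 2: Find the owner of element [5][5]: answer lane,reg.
22,1

r: 5->gid=5,r8=0  c: 5->tid=2,i&1=1
L=5*4+2=22  i=0*2+1=1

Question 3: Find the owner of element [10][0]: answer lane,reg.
8,2

r=10⇒gr=2,Rb=1  c=0⇒th=0,odd=0
L=2*4+0=8  i=1*2+0=2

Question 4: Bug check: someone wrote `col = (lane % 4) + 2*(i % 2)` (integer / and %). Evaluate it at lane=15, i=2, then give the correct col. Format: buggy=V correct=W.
buggy=3 correct=6

`(lane % 4) + 2*(i % 2)`[15,2]=>3
lane 15: grp=3 (15/4), tig=3 (15%4)
i=2: r=3+8=11, c=3*2+0=6
col: 3 vs 6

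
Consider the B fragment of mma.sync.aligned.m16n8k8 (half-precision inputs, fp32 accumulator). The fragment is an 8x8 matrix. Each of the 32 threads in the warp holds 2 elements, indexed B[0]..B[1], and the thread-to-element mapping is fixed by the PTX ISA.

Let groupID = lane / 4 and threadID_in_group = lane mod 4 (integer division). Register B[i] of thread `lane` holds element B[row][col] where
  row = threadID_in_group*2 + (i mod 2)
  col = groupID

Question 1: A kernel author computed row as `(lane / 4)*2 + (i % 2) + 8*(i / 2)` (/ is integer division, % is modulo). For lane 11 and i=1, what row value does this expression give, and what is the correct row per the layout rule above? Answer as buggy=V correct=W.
`(lane / 4)*2 + (i % 2) + 8*(i / 2)`[11,1]→5
L=11→G=11>>2=2, T=11&3=3
[1]→row 3·2+1=7  col G=2
row: 5 vs 7

buggy=5 correct=7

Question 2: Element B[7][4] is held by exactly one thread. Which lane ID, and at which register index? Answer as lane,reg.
19,1

c=4→G=4  r=7→T=3,p=1
L=4*4+3=19  i=1=1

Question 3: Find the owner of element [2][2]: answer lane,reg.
9,0

c=2->g=2  r=2->t=1,b0=0
L=2*4+1=9  i=0=0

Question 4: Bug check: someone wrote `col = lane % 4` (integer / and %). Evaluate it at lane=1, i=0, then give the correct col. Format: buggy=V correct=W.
`lane % 4`[1,0]→1
1: G=0,T=1
[0] (1*2+0,0) = (2,0)
col: 1 vs 0

buggy=1 correct=0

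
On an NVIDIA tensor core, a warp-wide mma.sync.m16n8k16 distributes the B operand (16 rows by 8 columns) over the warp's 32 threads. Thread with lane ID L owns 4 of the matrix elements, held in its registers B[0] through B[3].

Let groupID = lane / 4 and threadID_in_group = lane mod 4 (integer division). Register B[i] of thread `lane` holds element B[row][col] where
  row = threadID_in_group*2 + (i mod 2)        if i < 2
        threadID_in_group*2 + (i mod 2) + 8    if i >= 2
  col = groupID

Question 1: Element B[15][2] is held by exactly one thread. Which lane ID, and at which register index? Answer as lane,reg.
c=2⇒gr=2  r=15⇒Rb=1,th=3,odd=1
L=2*4+3=11  i=1*2+1=3

11,3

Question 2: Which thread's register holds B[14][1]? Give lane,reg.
c=1⇒gr=1  r=14⇒Rb=1,th=3,odd=0
L=1*4+3=7  i=1*2+0=2

7,2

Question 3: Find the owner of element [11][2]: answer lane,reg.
9,3

c=2→G=2  r=11→rhi=1,T=1,p=1
L=2*4+1=9  i=1*2+1=3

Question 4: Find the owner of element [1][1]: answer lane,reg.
4,1

c:1=>grp=1  r:1=>rB=0,tig=0,lo=1
L=1*4+0=4  i=0*2+1=1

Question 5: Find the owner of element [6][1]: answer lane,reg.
7,0

c=1->g=1  r=6->rb=0,t=3,b0=0
L=1*4+3=7  i=0*2+0=0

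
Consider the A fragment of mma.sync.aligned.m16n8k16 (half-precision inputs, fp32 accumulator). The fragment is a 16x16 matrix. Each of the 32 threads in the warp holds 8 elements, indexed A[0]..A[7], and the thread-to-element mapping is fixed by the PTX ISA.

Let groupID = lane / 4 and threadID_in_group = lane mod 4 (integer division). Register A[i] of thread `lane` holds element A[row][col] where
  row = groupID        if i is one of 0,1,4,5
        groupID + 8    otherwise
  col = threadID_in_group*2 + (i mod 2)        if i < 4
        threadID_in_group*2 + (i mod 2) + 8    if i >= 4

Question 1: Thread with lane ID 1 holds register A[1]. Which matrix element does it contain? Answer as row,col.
lane 1: grp=0 (1/4), tig=1 (1%4)
i=1: r=0+0=0, c=1*2+1+0=3

0,3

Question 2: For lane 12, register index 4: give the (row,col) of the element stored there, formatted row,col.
3,8

lane 12→12/4=3, 12 mod 4=0
i=4  r:3+0→3  c:2·0+0+8→8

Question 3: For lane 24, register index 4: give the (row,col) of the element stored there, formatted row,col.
24: gid=6,tid=0
[4] (6+0,0*2+0+8) = (6,8)

6,8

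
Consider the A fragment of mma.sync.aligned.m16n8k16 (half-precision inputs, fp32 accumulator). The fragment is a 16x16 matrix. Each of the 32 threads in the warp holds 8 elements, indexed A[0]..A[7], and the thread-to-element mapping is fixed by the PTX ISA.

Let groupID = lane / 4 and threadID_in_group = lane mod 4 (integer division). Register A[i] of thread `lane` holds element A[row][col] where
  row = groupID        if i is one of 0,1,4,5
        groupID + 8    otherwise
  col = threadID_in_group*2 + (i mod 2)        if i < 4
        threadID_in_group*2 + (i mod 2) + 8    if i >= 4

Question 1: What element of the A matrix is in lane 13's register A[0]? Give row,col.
3,2

L=13=>grp=13>>2=3, tig=13&3=1
[0]=>row 3+0=3  col 1·2+0+0=2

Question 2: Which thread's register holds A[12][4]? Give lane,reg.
18,2

r=12->g=4,rb=1  c=4->cb=0,t=2,b0=0
L=4*4+2=18  i=0*4+1*2+0=2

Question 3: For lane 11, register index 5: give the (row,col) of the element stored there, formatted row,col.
L=11=>grp=11>>2=2, tig=11&3=3
[5]=>row 2+0=2  col 3·2+1+8=15

2,15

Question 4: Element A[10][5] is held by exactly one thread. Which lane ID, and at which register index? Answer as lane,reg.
r=10->g=2,rb=1  c=5->cb=0,t=2,b0=1
L=2*4+2=10  i=0*4+1*2+1=3

10,3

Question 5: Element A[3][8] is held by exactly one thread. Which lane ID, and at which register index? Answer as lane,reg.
r:3=>grp=3,rB=0  c:8=>cB=1,tig=0,lo=0
L=3*4+0=12  i=1*4+0*2+0=4

12,4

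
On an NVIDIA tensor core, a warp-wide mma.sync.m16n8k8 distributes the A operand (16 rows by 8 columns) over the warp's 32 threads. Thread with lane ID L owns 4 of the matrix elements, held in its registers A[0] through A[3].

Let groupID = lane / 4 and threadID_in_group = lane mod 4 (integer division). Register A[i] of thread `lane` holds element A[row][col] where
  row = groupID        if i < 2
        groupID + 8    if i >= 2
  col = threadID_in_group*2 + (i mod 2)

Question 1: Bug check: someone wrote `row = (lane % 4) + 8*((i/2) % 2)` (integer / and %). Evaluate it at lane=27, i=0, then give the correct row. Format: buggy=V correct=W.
buggy=3 correct=6

`(lane % 4) + 8*((i/2) % 2)`[27,0]=>3
L=27=>grp=27>>2=6, tig=27&3=3
[0]=>row 6+0=6  col 3·2+0=6
row: 3 vs 6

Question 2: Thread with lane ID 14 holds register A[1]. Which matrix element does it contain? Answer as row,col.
lane 14→14/4=3, 14 mod 4=2
i=1  r:3+0→3  c:2·2+1→5

3,5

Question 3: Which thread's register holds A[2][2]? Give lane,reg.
r: 2->gid=2,r8=0  c: 2->tid=1,i&1=0
L=2*4+1=9  i=0*2+0=0

9,0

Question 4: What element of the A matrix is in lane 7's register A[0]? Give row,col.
L=7→G=7>>2=1, T=7&3=3
[0]→row 1+0=1  col 3·2+0=6

1,6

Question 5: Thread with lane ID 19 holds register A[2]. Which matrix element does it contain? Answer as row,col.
lane 19->19/4=4, 19 mod 4=3
i=2  r:4+8->12  c:2·3+0->6

12,6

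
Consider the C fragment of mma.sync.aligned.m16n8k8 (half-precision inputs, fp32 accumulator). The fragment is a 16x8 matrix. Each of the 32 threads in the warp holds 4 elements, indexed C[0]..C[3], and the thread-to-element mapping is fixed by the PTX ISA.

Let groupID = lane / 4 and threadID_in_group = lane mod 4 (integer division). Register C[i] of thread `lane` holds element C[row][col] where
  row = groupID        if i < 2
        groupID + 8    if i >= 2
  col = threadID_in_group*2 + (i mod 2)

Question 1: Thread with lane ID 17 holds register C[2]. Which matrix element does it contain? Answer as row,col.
L=17⇒gr=17>>2=4, th=17&3=1
[2]⇒row 4+8=12  col 1·2+0=2

12,2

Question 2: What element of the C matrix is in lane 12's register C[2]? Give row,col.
11,0

lane 12→12/4=3, 12 mod 4=0
i=2  r:3+8→11  c:2·0+0→0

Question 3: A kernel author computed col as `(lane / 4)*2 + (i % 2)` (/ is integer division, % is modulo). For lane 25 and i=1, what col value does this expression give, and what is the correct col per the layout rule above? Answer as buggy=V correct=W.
`(lane / 4)*2 + (i % 2)`[25,1]->13
L=25->gid=25>>2=6, tid=25&3=1
[1]->row 6+0=6  col 1·2+1=3
col: 13 vs 3

buggy=13 correct=3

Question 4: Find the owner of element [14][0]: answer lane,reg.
24,2

r=14→G=6,rhi=1  c=0→T=0,p=0
L=6*4+0=24  i=1*2+0=2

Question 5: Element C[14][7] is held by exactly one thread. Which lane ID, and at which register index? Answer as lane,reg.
27,3

r: 14->gid=6,r8=1  c: 7->tid=3,i&1=1
L=6*4+3=27  i=1*2+1=3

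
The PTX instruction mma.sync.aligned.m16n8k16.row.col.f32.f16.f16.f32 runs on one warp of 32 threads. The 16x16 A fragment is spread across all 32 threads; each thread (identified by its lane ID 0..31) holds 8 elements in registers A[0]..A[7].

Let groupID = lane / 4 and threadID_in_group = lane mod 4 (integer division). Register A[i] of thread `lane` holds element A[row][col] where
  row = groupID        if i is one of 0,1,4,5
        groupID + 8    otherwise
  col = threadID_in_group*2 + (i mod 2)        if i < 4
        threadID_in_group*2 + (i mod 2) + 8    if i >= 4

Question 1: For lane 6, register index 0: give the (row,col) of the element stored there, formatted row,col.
1,4

6: g=1,t=2
[0] (1+0,2*2+0+0) = (1,4)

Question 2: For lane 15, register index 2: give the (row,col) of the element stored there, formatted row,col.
L=15->g=15>>2=3, t=15&3=3
[2]->row 3+8=11  col 3·2+0+0=6

11,6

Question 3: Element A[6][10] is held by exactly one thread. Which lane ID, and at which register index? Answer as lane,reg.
r=6→G=6,rhi=0  c=10→chi=1,T=1,p=0
L=6*4+1=25  i=1*4+0*2+0=4

25,4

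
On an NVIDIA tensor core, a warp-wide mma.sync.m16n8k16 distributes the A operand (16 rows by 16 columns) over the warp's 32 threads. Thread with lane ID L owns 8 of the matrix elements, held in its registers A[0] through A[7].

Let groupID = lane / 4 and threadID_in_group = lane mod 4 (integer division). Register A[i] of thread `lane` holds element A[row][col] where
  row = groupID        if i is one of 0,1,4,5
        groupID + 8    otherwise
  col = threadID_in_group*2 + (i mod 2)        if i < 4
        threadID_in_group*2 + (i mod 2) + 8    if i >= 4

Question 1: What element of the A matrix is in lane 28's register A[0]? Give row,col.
7,0

lane 28->28/4=7, 28 mod 4=0
i=0  r:7+0->7  c:2·0+0+0->0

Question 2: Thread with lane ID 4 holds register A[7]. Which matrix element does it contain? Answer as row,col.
lane 4⇒4/4=1, 4 mod 4=0
i=7  r:1+8⇒9  c:2·0+1+8⇒9

9,9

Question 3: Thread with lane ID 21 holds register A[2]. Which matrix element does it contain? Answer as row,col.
L=21->gid=21>>2=5, tid=21&3=1
[2]->row 5+8=13  col 1·2+0+0=2

13,2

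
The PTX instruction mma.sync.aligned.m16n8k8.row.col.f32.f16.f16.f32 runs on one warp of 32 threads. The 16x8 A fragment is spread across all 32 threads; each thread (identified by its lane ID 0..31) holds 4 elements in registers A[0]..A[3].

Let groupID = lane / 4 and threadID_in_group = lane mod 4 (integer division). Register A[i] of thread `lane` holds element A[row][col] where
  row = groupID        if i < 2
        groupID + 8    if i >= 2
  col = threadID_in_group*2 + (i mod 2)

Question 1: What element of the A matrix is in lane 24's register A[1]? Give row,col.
6,1

lane 24=>24/4=6, 24 mod 4=0
i=1  r:6+0=>6  c:2·0+1=>1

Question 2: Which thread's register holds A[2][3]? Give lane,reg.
9,1

r=2⇒gr=2,Rb=0  c=3⇒th=1,odd=1
L=2*4+1=9  i=0*2+1=1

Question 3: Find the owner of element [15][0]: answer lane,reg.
r=15→G=7,rhi=1  c=0→T=0,p=0
L=7*4+0=28  i=1*2+0=2

28,2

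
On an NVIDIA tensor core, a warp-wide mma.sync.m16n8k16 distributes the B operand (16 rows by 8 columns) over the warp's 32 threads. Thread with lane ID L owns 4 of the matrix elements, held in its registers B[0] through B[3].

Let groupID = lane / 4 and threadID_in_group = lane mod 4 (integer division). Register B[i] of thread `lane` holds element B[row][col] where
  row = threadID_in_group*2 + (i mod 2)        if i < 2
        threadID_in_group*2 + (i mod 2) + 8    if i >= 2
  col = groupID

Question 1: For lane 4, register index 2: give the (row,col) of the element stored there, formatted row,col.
8,1

4: grp=1,tig=0
[2] (0*2+0+8,1) = (8,1)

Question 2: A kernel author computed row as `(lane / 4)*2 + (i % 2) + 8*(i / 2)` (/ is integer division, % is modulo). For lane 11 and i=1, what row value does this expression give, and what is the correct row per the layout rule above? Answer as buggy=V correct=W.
buggy=5 correct=7

`(lane / 4)*2 + (i % 2) + 8*(i / 2)`[11,1]->5
L=11->g=11>>2=2, t=11&3=3
[1]->row 3·2+1+0=7  col g=2
row: 5 vs 7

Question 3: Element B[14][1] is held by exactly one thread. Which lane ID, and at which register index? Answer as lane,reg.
c:1=>grp=1  r:14=>rB=1,tig=3,lo=0
L=1*4+3=7  i=1*2+0=2

7,2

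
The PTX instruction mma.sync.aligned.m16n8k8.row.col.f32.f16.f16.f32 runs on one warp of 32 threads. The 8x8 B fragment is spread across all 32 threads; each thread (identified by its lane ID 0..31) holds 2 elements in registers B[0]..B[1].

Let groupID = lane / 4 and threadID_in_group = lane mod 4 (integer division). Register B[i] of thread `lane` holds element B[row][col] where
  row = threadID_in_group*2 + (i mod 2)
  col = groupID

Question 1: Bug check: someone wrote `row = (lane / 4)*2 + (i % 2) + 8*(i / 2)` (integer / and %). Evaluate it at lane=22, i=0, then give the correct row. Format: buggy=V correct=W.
`(lane / 4)*2 + (i % 2) + 8*(i / 2)`[22,0]⇒10
lane 22: gr=5 (22/4), th=2 (22%4)
i=0: r=2*2+0=4, c=gr=5
row: 10 vs 4

buggy=10 correct=4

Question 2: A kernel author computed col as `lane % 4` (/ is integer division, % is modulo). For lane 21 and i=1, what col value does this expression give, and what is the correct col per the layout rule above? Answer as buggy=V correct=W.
buggy=1 correct=5

`lane % 4`[21,1]⇒1
21: gr=5,th=1
[1] (1*2+1,5) = (3,5)
col: 1 vs 5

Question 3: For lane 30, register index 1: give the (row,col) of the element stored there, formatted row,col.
30: gid=7,tid=2
[1] (2*2+1,7) = (5,7)

5,7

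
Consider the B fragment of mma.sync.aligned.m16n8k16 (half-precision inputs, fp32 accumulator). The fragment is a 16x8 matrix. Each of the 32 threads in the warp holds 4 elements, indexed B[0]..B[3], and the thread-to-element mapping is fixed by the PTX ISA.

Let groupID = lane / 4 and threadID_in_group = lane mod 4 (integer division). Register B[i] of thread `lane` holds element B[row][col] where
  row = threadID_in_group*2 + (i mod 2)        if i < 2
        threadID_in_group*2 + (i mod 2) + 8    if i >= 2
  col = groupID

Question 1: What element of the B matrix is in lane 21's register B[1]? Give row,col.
lane 21⇒21/4=5, 21 mod 4=1
i=1  r:2·1+1+0⇒3  c:5

3,5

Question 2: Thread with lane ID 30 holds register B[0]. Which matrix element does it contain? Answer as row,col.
4,7

L=30=>grp=30>>2=7, tig=30&3=2
[0]=>row 2·2+0+0=4  col grp=7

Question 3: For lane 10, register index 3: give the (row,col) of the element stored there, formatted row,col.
13,2

10: gid=2,tid=2
[3] (2*2+1+8,2) = (13,2)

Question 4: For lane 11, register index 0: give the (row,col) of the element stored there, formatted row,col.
6,2

lane 11⇒11/4=2, 11 mod 4=3
i=0  r:2·3+0+0⇒6  c:2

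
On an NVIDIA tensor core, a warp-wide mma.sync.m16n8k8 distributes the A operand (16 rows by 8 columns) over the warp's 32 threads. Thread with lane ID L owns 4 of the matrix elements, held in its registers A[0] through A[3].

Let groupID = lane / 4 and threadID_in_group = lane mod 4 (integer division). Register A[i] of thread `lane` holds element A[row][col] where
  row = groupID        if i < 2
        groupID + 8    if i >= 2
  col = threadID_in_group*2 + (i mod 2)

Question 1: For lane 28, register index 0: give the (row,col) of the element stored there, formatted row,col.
7,0

28: gr=7,th=0
[0] (7+0,0*2+0) = (7,0)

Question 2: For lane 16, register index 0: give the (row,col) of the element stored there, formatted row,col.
4,0

lane 16: gr=4 (16/4), th=0 (16%4)
i=0: r=4+0=4, c=0*2+0=0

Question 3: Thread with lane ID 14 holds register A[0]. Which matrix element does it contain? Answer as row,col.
3,4

L=14⇒gr=14>>2=3, th=14&3=2
[0]⇒row 3+0=3  col 2·2+0=4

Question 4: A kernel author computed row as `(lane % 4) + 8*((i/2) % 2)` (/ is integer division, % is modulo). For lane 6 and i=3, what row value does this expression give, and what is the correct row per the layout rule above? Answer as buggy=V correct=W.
`(lane % 4) + 8*((i/2) % 2)`[6,3]⇒10
6: gr=1,th=2
[3] (1+8,2*2+1) = (9,5)
row: 10 vs 9

buggy=10 correct=9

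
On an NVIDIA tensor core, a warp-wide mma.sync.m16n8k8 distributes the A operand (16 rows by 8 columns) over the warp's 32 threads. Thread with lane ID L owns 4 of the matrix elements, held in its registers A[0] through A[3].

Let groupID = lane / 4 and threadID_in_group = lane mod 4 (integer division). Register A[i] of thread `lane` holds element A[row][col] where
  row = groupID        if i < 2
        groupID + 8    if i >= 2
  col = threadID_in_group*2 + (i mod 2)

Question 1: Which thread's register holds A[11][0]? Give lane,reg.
12,2

r: 11->gid=3,r8=1  c: 0->tid=0,i&1=0
L=3*4+0=12  i=1*2+0=2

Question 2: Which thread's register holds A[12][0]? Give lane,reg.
r=12->g=4,rb=1  c=0->t=0,b0=0
L=4*4+0=16  i=1*2+0=2

16,2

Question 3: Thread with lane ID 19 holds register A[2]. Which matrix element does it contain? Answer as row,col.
lane 19⇒19/4=4, 19 mod 4=3
i=2  r:4+8⇒12  c:2·3+0⇒6

12,6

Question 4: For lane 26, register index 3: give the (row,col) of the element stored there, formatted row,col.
14,5

26: gr=6,th=2
[3] (6+8,2*2+1) = (14,5)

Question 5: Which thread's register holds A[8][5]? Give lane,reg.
r:8=>grp=0,rB=1  c:5=>tig=2,lo=1
L=0*4+2=2  i=1*2+1=3

2,3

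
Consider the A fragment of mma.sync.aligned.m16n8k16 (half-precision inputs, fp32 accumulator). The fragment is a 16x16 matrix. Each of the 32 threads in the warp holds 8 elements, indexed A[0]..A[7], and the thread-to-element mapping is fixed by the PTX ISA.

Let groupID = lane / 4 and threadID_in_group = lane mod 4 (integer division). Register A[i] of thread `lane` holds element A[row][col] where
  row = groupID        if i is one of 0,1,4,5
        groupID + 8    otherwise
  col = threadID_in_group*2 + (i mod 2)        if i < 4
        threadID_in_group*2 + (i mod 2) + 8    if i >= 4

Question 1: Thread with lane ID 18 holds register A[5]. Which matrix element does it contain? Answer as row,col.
L=18→G=18>>2=4, T=18&3=2
[5]→row 4+0=4  col 2·2+1+8=13

4,13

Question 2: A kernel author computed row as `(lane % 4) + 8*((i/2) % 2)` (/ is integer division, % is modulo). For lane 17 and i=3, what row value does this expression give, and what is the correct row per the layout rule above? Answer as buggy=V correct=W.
`(lane % 4) + 8*((i/2) % 2)`[17,3]⇒9
17: gr=4,th=1
[3] (4+8,1*2+1+0) = (12,3)
row: 9 vs 12

buggy=9 correct=12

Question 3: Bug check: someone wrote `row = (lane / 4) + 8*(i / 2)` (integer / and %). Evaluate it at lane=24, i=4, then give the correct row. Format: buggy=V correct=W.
`(lane / 4) + 8*(i / 2)`[24,4]->22
lane 24: gid=6 (24/4), tid=0 (24%4)
i=4: r=6+0=6, c=0*2+0+8=8
row: 22 vs 6

buggy=22 correct=6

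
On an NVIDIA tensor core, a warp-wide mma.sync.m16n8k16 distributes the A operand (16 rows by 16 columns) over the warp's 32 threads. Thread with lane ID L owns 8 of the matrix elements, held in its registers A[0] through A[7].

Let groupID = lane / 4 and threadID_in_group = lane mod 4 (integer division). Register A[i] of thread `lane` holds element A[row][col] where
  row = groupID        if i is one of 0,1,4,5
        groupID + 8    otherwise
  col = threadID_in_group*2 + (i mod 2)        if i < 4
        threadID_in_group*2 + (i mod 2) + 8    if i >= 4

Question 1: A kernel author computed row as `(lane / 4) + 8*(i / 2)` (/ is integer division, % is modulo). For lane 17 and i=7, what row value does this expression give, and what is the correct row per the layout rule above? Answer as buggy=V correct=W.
`(lane / 4) + 8*(i / 2)`[17,7]->28
lane 17: g=4 (17/4), t=1 (17%4)
i=7: r=4+8=12, c=1*2+1+8=11
row: 28 vs 12

buggy=28 correct=12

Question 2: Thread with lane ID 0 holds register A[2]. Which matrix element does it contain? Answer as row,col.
0: gid=0,tid=0
[2] (0+8,0*2+0+0) = (8,0)

8,0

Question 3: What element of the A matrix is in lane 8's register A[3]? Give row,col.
10,1

lane 8->8/4=2, 8 mod 4=0
i=3  r:2+8->10  c:2·0+1+0->1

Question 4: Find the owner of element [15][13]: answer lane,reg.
r=15→G=7,rhi=1  c=13→chi=1,T=2,p=1
L=7*4+2=30  i=1*4+1*2+1=7

30,7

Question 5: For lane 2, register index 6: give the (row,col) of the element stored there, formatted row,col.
8,12

2: G=0,T=2
[6] (0+8,2*2+0+8) = (8,12)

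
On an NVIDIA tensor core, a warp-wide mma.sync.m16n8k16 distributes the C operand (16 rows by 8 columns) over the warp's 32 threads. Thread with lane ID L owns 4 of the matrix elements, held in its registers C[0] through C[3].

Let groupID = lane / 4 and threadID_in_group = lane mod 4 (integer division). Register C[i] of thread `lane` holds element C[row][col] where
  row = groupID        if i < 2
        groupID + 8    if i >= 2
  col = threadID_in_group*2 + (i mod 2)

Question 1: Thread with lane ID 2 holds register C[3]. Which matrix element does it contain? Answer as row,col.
8,5

lane 2=>2/4=0, 2 mod 4=2
i=3  r:0+8=>8  c:2·2+1=>5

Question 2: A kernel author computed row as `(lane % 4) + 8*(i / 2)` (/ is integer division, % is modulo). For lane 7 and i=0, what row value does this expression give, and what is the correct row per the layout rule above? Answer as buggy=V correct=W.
`(lane % 4) + 8*(i / 2)`[7,0]⇒3
L=7⇒gr=7>>2=1, th=7&3=3
[0]⇒row 1+0=1  col 3·2+0=6
row: 3 vs 1

buggy=3 correct=1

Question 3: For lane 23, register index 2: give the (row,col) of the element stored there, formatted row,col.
13,6

23: gr=5,th=3
[2] (5+8,3*2+0) = (13,6)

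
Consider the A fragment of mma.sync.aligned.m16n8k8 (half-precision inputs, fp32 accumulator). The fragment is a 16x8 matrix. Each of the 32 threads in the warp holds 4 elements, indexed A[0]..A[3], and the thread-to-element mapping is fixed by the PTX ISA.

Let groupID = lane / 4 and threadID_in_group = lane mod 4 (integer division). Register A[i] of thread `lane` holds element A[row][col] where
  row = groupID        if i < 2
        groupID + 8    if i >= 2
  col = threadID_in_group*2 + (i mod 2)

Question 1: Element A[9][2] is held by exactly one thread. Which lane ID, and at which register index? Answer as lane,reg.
5,2

r: 9->gid=1,r8=1  c: 2->tid=1,i&1=0
L=1*4+1=5  i=1*2+0=2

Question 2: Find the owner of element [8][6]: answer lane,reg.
3,2

r: 8->gid=0,r8=1  c: 6->tid=3,i&1=0
L=0*4+3=3  i=1*2+0=2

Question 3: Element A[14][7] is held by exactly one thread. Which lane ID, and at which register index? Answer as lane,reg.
27,3

r: 14->gid=6,r8=1  c: 7->tid=3,i&1=1
L=6*4+3=27  i=1*2+1=3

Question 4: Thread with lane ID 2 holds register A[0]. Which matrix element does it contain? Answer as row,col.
0,4

lane 2: grp=0 (2/4), tig=2 (2%4)
i=0: r=0+0=0, c=2*2+0=4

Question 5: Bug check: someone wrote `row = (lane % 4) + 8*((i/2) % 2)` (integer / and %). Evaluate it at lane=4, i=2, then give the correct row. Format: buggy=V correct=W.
`(lane % 4) + 8*((i/2) % 2)`[4,2]⇒8
lane 4⇒4/4=1, 4 mod 4=0
i=2  r:1+8⇒9  c:2·0+0⇒0
row: 8 vs 9

buggy=8 correct=9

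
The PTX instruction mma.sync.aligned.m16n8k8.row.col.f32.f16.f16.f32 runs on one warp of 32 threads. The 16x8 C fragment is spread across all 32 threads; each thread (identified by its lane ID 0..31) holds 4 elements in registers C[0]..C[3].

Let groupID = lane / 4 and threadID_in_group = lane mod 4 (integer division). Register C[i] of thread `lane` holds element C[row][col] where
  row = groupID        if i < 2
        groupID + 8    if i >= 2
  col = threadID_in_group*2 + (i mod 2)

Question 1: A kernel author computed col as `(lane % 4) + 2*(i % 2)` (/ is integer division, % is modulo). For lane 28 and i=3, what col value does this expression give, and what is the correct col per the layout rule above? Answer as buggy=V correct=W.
`(lane % 4) + 2*(i % 2)`[28,3]→2
28: G=7,T=0
[3] (7+8,0*2+1) = (15,1)
col: 2 vs 1

buggy=2 correct=1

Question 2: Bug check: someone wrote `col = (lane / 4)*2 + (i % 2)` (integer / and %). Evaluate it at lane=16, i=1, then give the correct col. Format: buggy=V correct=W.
buggy=9 correct=1

`(lane / 4)*2 + (i % 2)`[16,1]=>9
16: grp=4,tig=0
[1] (4+0,0*2+1) = (4,1)
col: 9 vs 1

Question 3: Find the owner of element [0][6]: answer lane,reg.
3,0

r: 0->gid=0,r8=0  c: 6->tid=3,i&1=0
L=0*4+3=3  i=0*2+0=0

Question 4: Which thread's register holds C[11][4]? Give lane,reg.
14,2

r=11→G=3,rhi=1  c=4→T=2,p=0
L=3*4+2=14  i=1*2+0=2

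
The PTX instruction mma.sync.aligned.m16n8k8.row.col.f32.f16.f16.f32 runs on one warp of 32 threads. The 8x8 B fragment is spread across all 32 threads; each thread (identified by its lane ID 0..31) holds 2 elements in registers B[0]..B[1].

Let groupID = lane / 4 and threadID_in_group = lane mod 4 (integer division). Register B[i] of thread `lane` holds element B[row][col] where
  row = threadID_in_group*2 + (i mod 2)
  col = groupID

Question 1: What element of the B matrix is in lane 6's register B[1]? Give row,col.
5,1

6: G=1,T=2
[1] (2*2+1,1) = (5,1)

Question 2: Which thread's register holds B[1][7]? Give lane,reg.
28,1

c=7→G=7  r=1→T=0,p=1
L=7*4+0=28  i=1=1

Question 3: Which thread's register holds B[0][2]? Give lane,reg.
8,0

c=2->g=2  r=0->t=0,b0=0
L=2*4+0=8  i=0=0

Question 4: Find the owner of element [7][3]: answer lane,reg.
15,1

c: 3->gid=3  r: 7->tid=3,i&1=1
L=3*4+3=15  i=1=1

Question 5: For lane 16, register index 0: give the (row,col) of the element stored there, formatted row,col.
16: g=4,t=0
[0] (0*2+0,4) = (0,4)

0,4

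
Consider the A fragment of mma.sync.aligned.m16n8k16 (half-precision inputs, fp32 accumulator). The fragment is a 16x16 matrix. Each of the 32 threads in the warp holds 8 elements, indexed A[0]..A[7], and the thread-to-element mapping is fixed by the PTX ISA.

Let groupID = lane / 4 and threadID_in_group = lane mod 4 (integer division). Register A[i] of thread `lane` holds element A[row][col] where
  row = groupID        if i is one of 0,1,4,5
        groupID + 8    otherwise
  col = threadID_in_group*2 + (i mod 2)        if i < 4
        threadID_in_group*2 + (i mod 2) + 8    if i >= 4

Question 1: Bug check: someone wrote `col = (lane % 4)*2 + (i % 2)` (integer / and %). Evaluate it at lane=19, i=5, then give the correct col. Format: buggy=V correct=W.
buggy=7 correct=15

`(lane % 4)*2 + (i % 2)`[19,5]->7
19: gid=4,tid=3
[5] (4+0,3*2+1+8) = (4,15)
col: 7 vs 15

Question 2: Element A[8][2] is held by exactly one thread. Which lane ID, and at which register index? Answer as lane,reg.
1,2

r=8⇒gr=0,Rb=1  c=2⇒Cb=0,th=1,odd=0
L=0*4+1=1  i=0*4+1*2+0=2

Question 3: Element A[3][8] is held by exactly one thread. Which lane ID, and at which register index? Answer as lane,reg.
r=3->g=3,rb=0  c=8->cb=1,t=0,b0=0
L=3*4+0=12  i=1*4+0*2+0=4

12,4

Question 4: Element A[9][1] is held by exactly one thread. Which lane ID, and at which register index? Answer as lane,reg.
4,3

r:9=>grp=1,rB=1  c:1=>cB=0,tig=0,lo=1
L=1*4+0=4  i=0*4+1*2+1=3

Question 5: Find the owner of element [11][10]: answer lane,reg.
r: 11->gid=3,r8=1  c: 10->c8=1,tid=1,i&1=0
L=3*4+1=13  i=1*4+1*2+0=6

13,6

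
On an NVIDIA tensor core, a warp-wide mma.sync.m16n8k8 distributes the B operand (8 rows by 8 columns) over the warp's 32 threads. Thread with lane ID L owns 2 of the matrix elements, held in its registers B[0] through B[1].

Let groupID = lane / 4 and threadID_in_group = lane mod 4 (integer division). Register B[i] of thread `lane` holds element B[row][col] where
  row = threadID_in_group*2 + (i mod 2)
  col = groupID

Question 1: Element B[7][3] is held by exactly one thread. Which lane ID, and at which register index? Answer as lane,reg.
c=3→G=3  r=7→T=3,p=1
L=3*4+3=15  i=1=1

15,1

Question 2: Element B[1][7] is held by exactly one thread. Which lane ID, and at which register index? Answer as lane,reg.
28,1

c: 7->gid=7  r: 1->tid=0,i&1=1
L=7*4+0=28  i=1=1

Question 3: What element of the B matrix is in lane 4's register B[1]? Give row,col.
1,1

4: gid=1,tid=0
[1] (0*2+1,1) = (1,1)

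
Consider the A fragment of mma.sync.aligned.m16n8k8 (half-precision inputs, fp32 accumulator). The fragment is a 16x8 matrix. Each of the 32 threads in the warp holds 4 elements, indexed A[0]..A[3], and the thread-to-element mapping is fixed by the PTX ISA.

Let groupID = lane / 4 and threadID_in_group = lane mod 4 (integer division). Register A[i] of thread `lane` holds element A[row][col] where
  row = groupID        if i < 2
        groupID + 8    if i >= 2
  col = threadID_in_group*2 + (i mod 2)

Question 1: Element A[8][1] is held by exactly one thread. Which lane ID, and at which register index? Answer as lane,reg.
r: 8->gid=0,r8=1  c: 1->tid=0,i&1=1
L=0*4+0=0  i=1*2+1=3

0,3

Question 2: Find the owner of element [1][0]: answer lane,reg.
r=1->g=1,rb=0  c=0->t=0,b0=0
L=1*4+0=4  i=0*2+0=0

4,0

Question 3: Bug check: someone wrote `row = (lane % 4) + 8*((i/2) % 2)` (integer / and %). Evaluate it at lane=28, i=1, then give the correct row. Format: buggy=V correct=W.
`(lane % 4) + 8*((i/2) % 2)`[28,1]->0
lane 28: gid=7 (28/4), tid=0 (28%4)
i=1: r=7+0=7, c=0*2+1=1
row: 0 vs 7

buggy=0 correct=7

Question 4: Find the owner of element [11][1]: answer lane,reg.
r: 11->gid=3,r8=1  c: 1->tid=0,i&1=1
L=3*4+0=12  i=1*2+1=3

12,3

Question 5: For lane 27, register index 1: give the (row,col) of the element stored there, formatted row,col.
6,7

lane 27⇒27/4=6, 27 mod 4=3
i=1  r:6+0⇒6  c:2·3+1⇒7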